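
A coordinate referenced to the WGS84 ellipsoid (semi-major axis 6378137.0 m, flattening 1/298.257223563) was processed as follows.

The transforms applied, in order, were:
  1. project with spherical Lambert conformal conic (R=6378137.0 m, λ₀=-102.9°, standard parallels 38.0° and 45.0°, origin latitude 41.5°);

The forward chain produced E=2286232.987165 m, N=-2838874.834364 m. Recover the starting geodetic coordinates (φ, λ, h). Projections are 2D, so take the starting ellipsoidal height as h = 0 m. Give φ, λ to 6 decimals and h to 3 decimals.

start: E=2286232.9872, N=-2838874.8344 m
→ lcc⁻¹: φ=14.59029000°, λ=-83.53378000°

φ=14.590290°, λ=-83.533780°, h=0.000 m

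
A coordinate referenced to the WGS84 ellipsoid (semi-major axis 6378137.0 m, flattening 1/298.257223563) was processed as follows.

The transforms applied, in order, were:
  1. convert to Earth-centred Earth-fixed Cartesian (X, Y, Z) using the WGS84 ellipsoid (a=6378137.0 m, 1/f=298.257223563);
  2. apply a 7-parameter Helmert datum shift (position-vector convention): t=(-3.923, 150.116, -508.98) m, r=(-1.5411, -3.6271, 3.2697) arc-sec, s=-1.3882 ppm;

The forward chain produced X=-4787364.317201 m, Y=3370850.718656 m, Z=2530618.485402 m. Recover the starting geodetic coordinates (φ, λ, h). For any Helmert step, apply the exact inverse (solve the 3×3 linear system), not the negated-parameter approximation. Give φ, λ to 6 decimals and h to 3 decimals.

start: X=-4787364.3172, Y=3370850.7187, Z=2530618.4854 m
→ Helmert⁻¹: X=-4787269.0958, Y=3370762.2574, Z=2531240.3462
→ geod (Bowring, a=6378137.000): φ=23.52058300°, λ=144.85025500°, h=3893.7050 m

φ=23.520583°, λ=144.850255°, h=3893.705 m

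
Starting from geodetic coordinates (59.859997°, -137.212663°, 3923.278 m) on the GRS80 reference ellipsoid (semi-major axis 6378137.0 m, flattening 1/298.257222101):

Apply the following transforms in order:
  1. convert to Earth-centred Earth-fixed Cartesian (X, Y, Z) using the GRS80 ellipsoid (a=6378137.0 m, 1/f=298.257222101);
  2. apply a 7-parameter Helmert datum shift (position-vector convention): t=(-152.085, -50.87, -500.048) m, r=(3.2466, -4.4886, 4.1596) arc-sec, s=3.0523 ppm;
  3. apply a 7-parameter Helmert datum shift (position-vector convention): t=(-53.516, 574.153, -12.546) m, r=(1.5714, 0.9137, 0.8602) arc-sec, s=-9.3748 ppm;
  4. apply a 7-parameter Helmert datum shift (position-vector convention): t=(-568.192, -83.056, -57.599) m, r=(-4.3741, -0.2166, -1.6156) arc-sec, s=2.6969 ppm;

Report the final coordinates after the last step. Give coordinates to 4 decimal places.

X=-2358473.4693 m, Y=-2181836.4824 m, Z=5495416.3911 m

start: φ=59.859997°, λ=-137.212663°, h=3923.278 m
→ ECEF (a=6378137.000, f=1/298.257222101): X=-2357643.2156, Y=-2182233.8775, Z=5496054.5491
→ Helmert 7p (PV): X=-2357878.0910, Y=-2182425.4614, Z=5495485.6226
→ Helmert 7p (PV): X=-2357876.0576, Y=-2181882.5479, Z=5495415.3759
→ Helmert 7p (PV): X=-2358473.4693, Y=-2181836.4824, Z=5495416.3911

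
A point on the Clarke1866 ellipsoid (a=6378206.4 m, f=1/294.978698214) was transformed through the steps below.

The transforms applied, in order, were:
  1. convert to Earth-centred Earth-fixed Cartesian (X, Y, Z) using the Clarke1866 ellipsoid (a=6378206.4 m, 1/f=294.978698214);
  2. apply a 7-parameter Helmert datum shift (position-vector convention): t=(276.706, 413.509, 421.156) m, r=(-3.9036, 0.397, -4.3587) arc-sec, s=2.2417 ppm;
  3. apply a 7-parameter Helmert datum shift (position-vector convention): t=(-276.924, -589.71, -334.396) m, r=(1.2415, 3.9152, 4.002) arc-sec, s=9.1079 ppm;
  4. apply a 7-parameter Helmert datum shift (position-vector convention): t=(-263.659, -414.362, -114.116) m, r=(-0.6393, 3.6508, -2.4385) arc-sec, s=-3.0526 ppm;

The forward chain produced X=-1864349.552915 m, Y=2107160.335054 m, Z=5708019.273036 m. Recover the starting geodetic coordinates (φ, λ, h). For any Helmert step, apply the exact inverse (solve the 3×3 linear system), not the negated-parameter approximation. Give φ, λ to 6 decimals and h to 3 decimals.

φ=63.912073°, λ=131.494774°, h=3053.499 m

start: X=-1864349.5529, Y=2107160.3351, Z=5708019.2730 m
→ Helmert⁻¹: X=-1864217.5314, Y=2107541.3997, Z=5708124.3500
→ Helmert⁻¹: X=-1863991.0803, Y=2108182.4332, Z=5708358.6841
→ Helmert⁻¹: X=-1864319.1306, Y=2107616.7790, Z=5707961.0315
→ geod (Bowring, a=6378206.400): φ=63.91207300°, λ=131.49477400°, h=3053.4990 m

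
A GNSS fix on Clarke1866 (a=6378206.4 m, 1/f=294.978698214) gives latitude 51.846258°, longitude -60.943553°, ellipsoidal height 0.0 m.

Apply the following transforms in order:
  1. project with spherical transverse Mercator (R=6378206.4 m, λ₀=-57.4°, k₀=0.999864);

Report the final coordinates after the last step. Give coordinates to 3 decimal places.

E=-243623.697 m, N=5776704.374 m

start: φ=51.846258°, λ=-60.943553°, h=0.000 m
→ tm (R=6378206.4, λ₀=-57.4°): E=-243623.6969, N=5776704.3739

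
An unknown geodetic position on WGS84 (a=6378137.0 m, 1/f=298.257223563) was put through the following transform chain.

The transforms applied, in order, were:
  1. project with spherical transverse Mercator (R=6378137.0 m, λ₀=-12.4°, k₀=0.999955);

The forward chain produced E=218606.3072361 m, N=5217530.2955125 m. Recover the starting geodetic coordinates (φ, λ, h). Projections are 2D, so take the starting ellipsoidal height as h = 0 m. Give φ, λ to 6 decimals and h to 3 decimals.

φ=46.836080°, λ=-9.529148°, h=0.000 m

start: E=218606.3072, N=5217530.2955 m
→ tm⁻¹: φ=46.83608000°, λ=-9.52914800°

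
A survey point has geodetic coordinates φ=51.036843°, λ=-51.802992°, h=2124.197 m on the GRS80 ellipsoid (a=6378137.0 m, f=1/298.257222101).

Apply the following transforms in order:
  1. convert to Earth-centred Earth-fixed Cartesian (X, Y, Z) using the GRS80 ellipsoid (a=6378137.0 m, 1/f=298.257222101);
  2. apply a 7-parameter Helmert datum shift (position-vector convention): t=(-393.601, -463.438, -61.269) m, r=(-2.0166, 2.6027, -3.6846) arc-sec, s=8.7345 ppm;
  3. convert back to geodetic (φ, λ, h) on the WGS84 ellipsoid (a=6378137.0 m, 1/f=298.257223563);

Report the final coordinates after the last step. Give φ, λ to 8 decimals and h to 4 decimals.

start: φ=51.036843°, λ=-51.802992°, h=2124.197 m
→ ECEF (a=6378137.000, f=1/298.257222101): X=2485948.2401, Y=-3159416.1885, Z=4937774.6826
→ Helmert 7p (PV): X=2485582.2207, Y=-3159903.3546, Z=4937756.0631
→ geod (Bowring, a=6378137.000): φ=51.03564388°, λ=-51.81138468°, h=2208.1734 m

φ=51.03564388°, λ=-51.81138468°, h=2208.1734 m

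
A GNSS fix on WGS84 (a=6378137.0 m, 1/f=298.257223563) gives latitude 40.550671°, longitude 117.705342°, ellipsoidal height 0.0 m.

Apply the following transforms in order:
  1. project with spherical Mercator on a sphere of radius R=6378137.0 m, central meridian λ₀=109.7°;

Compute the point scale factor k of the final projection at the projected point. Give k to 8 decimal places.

start: φ=40.550671°, λ=117.705342°, h=0.000 m
→ into merc (λ₀=109.7°): φ=40.55067100°, λ−λ₀=8.00534200°
scale k = 1.31608159

1.31608159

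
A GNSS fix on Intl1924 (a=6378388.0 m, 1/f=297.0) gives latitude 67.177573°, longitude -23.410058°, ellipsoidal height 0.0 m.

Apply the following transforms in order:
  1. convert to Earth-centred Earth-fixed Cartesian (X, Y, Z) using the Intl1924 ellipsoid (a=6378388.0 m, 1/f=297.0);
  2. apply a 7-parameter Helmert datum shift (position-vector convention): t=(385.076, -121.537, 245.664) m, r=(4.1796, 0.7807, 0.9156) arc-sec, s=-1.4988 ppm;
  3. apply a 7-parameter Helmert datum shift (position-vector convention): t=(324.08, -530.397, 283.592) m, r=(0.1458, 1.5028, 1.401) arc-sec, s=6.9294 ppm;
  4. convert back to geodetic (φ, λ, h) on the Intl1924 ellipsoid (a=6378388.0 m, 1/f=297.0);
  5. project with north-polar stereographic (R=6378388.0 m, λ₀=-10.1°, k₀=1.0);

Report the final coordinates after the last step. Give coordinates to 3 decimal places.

start: φ=67.177573°, λ=-23.410058°, h=0.000 m
→ ECEF (a=6378388.000, f=1/297.0): X=2276887.6870, Y=-985771.8673, Z=5856257.3620
→ Helmert 7p (PV): X=2277295.8917, Y=-986000.4866, Z=5856465.6558
→ Helmert 7p (PV): X=2277685.1184, Y=-986526.3877, Z=5856772.5407
→ geod (Bowring, a=6378388.000): φ=67.17084020°, λ=-23.41872767°, h=875.0223 m
→ stereo (R=6378388.0, λ₀=-10.1°): E=-593334.3320, N=-2506321.3959

E=-593334.332 m, N=-2506321.396 m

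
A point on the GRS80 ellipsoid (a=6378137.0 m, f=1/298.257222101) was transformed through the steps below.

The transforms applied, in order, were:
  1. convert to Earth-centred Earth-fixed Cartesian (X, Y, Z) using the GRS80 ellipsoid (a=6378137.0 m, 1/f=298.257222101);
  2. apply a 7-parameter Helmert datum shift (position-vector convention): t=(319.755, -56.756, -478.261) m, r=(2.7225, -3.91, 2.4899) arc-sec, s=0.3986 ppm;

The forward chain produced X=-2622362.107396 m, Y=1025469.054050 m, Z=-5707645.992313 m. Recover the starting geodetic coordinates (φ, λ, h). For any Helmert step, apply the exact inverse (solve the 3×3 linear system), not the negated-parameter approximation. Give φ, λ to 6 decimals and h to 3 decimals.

start: X=-2622362.1074, Y=1025469.0541, Z=-5707645.9923 m
→ Helmert⁻¹: X=-2622776.6236, Y=1025481.7331, Z=-5707129.2739
→ geod (Bowring, a=6378137.000): φ=-63.88874600°, λ=158.64495500°, h=3187.2090 m

φ=-63.888746°, λ=158.644955°, h=3187.209 m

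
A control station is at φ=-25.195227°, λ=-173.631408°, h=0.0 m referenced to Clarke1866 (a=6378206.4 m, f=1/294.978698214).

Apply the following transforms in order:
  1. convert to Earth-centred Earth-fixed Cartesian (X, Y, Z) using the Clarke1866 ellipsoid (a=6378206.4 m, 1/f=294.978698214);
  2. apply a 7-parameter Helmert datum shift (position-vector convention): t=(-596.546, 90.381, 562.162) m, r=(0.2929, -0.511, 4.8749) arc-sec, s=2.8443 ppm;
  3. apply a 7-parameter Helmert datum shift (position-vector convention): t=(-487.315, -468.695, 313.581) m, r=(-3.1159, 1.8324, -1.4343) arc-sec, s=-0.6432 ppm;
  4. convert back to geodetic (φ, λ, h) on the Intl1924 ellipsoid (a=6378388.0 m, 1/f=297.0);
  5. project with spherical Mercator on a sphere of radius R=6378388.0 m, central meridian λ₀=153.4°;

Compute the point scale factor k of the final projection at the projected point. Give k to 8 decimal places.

1.10502302

start: φ=-25.195227°, λ=-173.631408°, h=0.000 m
→ ECEF (a=6378206.400, f=1/294.978698214): X=-5739304.9890, Y=-640580.6816, Z=-2698504.5395
→ Helmert 7p (PV): X=-5739896.0344, Y=-640623.9349, Z=-2697965.1811
→ Helmert 7p (PV): X=-5740408.0801, Y=-641093.0607, Z=-2697589.1957
→ geod (Bowring, a=6378388.000): φ=-25.18230285°, λ=-173.62757058°, h=445.8380 m
→ into merc (λ₀=153.4°): φ=-25.18230285°, λ−λ₀=32.97242942°
scale k = 1.10502302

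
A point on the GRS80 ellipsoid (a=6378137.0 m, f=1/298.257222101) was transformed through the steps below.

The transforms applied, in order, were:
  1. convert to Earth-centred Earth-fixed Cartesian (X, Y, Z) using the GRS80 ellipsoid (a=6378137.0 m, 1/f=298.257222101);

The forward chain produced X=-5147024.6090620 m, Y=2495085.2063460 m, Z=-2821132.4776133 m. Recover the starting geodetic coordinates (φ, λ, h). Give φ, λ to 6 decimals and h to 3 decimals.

φ=-26.406015°, λ=154.137626°, h=3845.973 m

start: X=-5147024.6091, Y=2495085.2063, Z=-2821132.4776 m
→ geod (Bowring, a=6378137.000): φ=-26.40601500°, λ=154.13762600°, h=3845.9730 m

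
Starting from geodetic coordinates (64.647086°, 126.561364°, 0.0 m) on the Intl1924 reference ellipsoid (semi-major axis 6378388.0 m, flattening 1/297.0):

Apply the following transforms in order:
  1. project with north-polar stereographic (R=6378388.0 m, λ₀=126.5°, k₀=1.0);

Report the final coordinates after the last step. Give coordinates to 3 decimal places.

E=3073.091 m, N=-2869354.486 m

start: φ=64.647086°, λ=126.561364°, h=0.000 m
→ stereo (R=6378388.0, λ₀=126.5°): E=3073.0909, N=-2869354.4864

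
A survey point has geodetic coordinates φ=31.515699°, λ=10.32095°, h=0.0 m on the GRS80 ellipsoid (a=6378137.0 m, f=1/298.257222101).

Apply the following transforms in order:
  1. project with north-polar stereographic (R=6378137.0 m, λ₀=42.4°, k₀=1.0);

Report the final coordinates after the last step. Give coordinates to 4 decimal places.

E=-3792803.1251 m, N=-6051160.2426 m

start: φ=31.515699°, λ=10.320950°, h=0.000 m
→ stereo (R=6378137.0, λ₀=42.4°): E=-3792803.1251, N=-6051160.2426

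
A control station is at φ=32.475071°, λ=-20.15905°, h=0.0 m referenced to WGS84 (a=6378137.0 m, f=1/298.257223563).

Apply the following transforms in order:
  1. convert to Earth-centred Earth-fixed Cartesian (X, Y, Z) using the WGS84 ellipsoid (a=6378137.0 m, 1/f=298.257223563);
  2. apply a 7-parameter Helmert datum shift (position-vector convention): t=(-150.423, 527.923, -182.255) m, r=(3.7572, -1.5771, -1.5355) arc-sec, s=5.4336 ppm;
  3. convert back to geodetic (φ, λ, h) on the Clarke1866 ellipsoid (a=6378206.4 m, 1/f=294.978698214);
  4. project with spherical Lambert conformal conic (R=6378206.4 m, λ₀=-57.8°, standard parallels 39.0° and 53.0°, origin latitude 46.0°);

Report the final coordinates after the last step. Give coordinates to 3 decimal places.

start: φ=32.475071°, λ=-20.159050°, h=0.000 m
→ ECEF (a=6378137.000, f=1/298.257223563): X=5056010.5910, Y=-1856147.9944, Z=3404991.2810
→ Helmert 7p (PV): X=5055847.7879, Y=-1855729.8194, Z=3404832.3751
→ geod (Bowring, a=6378206.400): φ=32.47724083°, λ=-20.15547064°, h=-336.7929 m
→ lcc (R=6378206.4, λ₀=-57.8°): E=3470423.4653, N=-669966.1584

E=3470423.465 m, N=-669966.158 m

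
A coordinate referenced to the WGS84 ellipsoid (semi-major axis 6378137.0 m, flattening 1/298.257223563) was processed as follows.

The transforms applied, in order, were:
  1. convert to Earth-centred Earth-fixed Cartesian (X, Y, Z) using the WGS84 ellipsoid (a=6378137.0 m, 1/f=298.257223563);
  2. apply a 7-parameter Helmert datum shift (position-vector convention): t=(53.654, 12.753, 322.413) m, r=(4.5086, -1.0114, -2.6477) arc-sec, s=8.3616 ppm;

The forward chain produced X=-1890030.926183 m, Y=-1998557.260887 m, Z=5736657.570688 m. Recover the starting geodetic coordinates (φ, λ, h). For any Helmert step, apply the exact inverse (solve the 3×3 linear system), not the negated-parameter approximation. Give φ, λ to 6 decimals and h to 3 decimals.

start: X=-1890030.9262, Y=-1998557.2609, Z=5736657.5707 m
→ Helmert⁻¹: X=-1890014.9956, Y=-1998452.1771, Z=5736340.1434
→ geod (Bowring, a=6378137.000): φ=64.53153400°, λ=-133.40261400°, h=992.9170 m

φ=64.531534°, λ=-133.402614°, h=992.917 m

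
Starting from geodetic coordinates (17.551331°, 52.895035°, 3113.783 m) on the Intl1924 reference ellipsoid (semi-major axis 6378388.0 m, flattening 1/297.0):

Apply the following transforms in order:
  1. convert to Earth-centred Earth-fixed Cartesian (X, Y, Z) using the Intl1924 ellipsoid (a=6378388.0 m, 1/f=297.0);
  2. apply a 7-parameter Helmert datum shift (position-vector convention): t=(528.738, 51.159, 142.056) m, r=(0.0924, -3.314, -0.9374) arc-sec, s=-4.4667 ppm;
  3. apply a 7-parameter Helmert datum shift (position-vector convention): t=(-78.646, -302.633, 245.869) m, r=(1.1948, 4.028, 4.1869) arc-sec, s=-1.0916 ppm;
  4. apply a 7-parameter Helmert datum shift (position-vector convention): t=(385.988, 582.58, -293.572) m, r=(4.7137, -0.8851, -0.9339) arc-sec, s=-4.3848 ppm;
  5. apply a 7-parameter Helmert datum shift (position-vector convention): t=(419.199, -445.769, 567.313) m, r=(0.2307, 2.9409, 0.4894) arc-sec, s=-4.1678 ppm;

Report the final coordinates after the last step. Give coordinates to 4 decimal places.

start: φ=17.551331°, λ=52.895035°, h=3113.783 m
→ ECEF (a=6378388.000, f=1/297.0): X=3671716.1257, Y=4854004.6252, Z=1912059.8070
→ Helmert 7p (PV): X=3672219.8025, Y=4854016.5597, Z=1912254.4890
→ Helmert 7p (PV): X=3672075.9610, Y=4853772.0923, Z=1912454.6756
→ Helmert 7p (PV): X=3672459.6174, Y=4854273.0591, Z=1912279.3961
→ Helmert 7p (PV): X=3672879.2577, Y=4853813.6332, Z=1912791.8071

X=3672879.2577 m, Y=4853813.6332 m, Z=1912791.8071 m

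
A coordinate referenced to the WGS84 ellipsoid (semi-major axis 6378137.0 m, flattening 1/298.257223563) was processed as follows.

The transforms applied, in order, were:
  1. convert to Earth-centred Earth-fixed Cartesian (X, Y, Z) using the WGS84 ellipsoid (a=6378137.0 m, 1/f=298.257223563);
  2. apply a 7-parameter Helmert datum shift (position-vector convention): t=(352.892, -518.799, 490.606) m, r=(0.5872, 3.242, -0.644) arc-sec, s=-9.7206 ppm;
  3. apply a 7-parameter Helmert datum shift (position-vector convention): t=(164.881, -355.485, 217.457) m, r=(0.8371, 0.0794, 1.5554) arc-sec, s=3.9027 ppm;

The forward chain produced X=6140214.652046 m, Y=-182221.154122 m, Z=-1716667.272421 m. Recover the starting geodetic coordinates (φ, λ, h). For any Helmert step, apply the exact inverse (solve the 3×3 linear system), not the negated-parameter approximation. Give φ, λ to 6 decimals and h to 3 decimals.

start: X=6140214.6520, Y=-182221.1541, Z=-1716667.2724 m
→ Helmert⁻¹: X=6140025.0975, Y=-181918.2277, Z=-1716874.9271
→ Helmert⁻¹: X=6139759.4454, Y=-181386.9113, Z=-1717285.2081
→ geod (Bowring, a=6378137.000): φ=-15.71983600°, λ=-1.69219700°, h=1399.5500 m

φ=-15.719836°, λ=-1.692197°, h=1399.550 m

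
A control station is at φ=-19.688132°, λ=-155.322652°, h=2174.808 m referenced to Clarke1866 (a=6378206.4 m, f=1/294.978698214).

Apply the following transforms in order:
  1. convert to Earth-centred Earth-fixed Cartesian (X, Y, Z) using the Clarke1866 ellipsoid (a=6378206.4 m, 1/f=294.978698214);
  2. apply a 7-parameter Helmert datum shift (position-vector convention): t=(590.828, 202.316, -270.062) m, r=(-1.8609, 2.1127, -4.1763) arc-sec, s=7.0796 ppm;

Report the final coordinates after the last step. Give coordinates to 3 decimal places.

X=-5460369.507 m, Y=-2508818.840 m, Z=-2136034.249 m

start: φ=-19.688132°, λ=-155.322652°, h=2174.808 m
→ ECEF (a=6378206.400, f=1/294.978698214): X=-5460848.9950, Y=-2509094.6915, Z=-2135827.6375
→ Helmert 7p (PV): X=-5460369.5071, Y=-2508818.8402, Z=-2136034.2493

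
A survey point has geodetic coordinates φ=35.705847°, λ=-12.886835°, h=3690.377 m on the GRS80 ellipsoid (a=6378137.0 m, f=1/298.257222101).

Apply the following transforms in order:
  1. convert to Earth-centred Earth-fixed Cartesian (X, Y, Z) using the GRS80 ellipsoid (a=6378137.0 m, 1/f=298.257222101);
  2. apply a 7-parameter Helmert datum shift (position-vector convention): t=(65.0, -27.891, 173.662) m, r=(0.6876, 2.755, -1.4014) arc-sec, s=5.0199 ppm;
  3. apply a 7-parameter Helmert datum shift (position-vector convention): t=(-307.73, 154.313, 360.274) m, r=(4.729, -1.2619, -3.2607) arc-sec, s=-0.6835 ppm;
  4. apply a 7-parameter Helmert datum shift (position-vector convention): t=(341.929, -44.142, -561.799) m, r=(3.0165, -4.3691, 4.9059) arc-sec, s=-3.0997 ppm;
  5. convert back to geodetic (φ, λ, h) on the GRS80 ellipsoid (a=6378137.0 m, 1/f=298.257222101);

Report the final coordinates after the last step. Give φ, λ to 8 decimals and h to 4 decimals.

φ=35.70548792°, λ=-12.88739482°, h=3745.7023 m

start: φ=35.705847°, λ=-12.886835°, h=3690.377 m
→ ECEF (a=6378137.000, f=1/298.257222101): X=5057436.0487, Y=-1157084.5304, Z=3703891.5446
→ Helmert 7p (PV): X=5057568.0467, Y=-1157164.9385, Z=3704012.3919
→ Helmert 7p (PV): X=5057215.9064, Y=-1157174.7074, Z=3704374.5456
→ Helmert 7p (PV): X=5057491.2165, Y=-1157149.1537, Z=3703891.4628
→ geod (Bowring, a=6378137.000): φ=35.70548792°, λ=-12.88739482°, h=3745.7023 m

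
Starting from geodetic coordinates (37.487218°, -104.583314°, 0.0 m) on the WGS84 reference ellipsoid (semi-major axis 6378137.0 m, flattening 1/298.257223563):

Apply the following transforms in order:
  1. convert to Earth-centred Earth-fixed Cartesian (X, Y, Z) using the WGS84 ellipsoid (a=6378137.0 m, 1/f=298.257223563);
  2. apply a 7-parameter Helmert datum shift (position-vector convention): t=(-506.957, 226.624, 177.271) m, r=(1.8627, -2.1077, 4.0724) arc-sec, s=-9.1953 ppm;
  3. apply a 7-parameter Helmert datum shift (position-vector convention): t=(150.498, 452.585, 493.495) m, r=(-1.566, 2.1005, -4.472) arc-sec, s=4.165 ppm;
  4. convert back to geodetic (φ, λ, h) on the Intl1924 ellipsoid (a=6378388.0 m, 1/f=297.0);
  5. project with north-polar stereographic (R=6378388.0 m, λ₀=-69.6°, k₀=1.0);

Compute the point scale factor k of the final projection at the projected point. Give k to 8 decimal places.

1.24323692

start: φ=37.487218°, λ=-104.583314°, h=0.000 m
→ ECEF (a=6378137.000, f=1/298.257223563): X=-1275874.9318, Y=-4904013.7163, Z=3860438.5239
→ Helmert 7p (PV): X=-1276312.7822, Y=-4903802.0504, Z=3860522.9738
→ Helmert 7p (PV): X=-1276234.6053, Y=-4903312.9081, Z=3861082.7760
→ geod (Bowring, a=6378388.000): φ=37.49584084°, λ=-104.58924569°, h=-291.3643 m
→ into stereo (λ₀=-69.6°): φ=37.49584084°, λ−λ₀=-34.98924569°
scale k = 1.24323692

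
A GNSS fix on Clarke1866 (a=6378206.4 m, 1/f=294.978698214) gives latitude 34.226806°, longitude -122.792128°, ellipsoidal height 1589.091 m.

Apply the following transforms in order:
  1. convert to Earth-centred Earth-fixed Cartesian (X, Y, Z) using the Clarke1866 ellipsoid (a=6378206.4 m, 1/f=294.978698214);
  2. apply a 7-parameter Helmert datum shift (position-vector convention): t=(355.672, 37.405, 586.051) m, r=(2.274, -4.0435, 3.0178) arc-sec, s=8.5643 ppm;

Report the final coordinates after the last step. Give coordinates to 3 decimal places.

start: φ=34.226806°, λ=-122.792128°, h=1589.091 m
→ ECEF (a=6378206.400, f=1/294.978698214): X=-2859924.8781, Y=-4439074.0381, Z=3567983.7378
→ Helmert 7p (PV): X=-2859598.6974, Y=-4439155.8299, Z=3568495.3415

X=-2859598.697 m, Y=-4439155.830 m, Z=3568495.342 m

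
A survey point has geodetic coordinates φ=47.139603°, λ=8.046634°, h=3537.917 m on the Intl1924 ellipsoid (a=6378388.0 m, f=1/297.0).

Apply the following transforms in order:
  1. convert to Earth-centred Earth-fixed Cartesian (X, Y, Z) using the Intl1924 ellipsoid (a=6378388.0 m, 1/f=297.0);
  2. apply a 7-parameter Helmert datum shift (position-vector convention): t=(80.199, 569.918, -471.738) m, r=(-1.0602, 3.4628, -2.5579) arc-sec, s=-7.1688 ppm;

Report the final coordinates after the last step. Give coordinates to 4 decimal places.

X=4306252.4108 m, Y=609295.8694 m, Z=4654434.4220 m

start: φ=47.139603°, λ=8.046634°, h=3537.917 m
→ ECEF (a=6378388.000, f=1/297.0): X=4306117.3839, Y=608759.7889, Z=4655014.9510
→ Helmert 7p (PV): X=4306252.4108, Y=609295.8694, Z=4654434.4220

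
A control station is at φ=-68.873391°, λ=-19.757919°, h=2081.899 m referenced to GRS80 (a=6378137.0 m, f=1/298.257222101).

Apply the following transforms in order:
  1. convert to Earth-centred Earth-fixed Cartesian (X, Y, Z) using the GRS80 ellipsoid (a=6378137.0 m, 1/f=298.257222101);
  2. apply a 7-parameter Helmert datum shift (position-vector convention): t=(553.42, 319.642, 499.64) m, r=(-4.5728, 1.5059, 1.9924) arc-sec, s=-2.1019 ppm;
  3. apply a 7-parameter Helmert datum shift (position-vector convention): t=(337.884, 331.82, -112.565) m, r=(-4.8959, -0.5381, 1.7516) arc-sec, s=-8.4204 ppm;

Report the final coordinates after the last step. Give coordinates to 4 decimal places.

X=2171425.6480 m, Y=-779226.3439 m, Z=-5928364.0285 m

start: φ=-68.873391°, λ=-19.757919°, h=2081.899 m
→ ECEF (a=6378137.000, f=1/298.257222101): X=2170570.8574, Y=-779653.2580, Z=-5928839.0863
→ Helmert 7p (PV): X=2171083.9609, Y=-779442.4503, Z=-5928325.5469
→ Helmert 7p (PV): X=2171425.6480, Y=-779226.3439, Z=-5928364.0285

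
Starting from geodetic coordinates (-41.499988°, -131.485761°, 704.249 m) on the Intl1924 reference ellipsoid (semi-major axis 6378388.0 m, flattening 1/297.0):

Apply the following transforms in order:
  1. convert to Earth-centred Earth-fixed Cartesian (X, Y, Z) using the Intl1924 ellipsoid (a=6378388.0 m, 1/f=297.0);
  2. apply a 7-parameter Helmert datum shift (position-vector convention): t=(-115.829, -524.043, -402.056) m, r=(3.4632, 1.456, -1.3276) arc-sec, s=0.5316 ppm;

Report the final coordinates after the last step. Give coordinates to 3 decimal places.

start: φ=-41.499988°, λ=-131.485761°, h=704.249 m
→ ECEF (a=6378388.000, f=1/297.0): X=-3169563.6870, Y=-3584334.5665, Z=-4204709.8025
→ Helmert 7p (PV): X=-3169733.9517, Y=-3584769.5169, Z=-4205151.9014

X=-3169733.952 m, Y=-3584769.517 m, Z=-4205151.901 m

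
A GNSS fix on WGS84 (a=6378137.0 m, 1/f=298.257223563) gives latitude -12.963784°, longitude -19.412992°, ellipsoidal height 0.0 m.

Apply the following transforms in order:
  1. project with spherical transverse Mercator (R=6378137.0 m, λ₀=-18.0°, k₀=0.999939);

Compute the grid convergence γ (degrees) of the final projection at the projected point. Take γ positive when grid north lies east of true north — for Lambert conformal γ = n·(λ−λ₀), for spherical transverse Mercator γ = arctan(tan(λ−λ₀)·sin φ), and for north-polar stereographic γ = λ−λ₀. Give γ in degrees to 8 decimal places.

0.31704477

start: φ=-12.963784°, λ=-19.412992°, h=0.000 m
→ into tm (λ₀=-18.0°): φ=-12.96378400°, λ−λ₀=-1.41299200°
convergence γ = 0.31704477°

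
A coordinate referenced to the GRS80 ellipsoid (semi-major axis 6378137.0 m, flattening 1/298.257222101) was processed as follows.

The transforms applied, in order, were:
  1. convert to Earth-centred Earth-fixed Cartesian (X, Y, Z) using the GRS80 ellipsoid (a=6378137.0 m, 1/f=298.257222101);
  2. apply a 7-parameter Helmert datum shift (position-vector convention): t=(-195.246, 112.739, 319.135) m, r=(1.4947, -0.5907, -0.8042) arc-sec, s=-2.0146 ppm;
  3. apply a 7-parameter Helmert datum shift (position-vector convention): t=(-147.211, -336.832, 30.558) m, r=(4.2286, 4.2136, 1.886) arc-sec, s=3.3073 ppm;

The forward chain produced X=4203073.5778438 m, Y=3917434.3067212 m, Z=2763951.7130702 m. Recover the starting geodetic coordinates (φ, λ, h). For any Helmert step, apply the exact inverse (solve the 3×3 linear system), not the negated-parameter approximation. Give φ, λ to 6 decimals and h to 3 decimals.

φ=25.835903°, λ=42.985344°, h=1957.063 m

start: X=4203073.5778, Y=3917434.3067, Z=2763951.7131 m
→ Helmert⁻¹: X=4203186.2485, Y=3917776.4119, Z=2763917.5595
→ Helmert⁻¹: X=4203382.6023, Y=3917707.9801, Z=2763563.5647
→ geod (Bowring, a=6378137.000): φ=25.83590300°, λ=42.98534400°, h=1957.0630 m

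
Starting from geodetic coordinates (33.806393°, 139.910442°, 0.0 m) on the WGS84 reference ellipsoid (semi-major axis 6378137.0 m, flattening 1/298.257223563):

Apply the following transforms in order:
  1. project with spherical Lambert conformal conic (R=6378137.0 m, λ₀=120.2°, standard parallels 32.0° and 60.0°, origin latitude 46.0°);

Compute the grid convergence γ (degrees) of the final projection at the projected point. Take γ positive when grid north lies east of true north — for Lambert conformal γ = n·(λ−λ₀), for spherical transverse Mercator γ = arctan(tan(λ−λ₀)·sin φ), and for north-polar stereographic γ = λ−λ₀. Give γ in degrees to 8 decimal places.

14.32555359

start: φ=33.806393°, λ=139.910442°, h=0.000 m
→ into lcc (λ₀=120.2°): φ=33.80639300°, λ−λ₀=19.71044200°
convergence γ = 14.32555359°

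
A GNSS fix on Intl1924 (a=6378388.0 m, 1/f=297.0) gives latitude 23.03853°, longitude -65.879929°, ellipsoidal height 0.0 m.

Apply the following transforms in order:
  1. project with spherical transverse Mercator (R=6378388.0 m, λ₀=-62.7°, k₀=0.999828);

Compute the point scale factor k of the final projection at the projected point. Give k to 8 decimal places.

start: φ=23.038530°, λ=-65.879929°, h=0.000 m
→ into tm (λ₀=-62.7°): φ=23.03853000°, λ−λ₀=-3.17992900°
scale k = 1.00113325

1.00113325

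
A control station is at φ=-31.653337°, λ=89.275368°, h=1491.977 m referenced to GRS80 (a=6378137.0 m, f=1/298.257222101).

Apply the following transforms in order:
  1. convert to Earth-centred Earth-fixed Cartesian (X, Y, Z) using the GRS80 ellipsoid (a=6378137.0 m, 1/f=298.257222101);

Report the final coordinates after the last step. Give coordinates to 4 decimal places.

start: φ=-31.653337°, λ=89.275368°, h=1491.977 m
→ ECEF (a=6378137.000, f=1/298.257222101): X=68743.3556, Y=5435164.5246, Z=-3328554.5895

X=68743.3556 m, Y=5435164.5246 m, Z=-3328554.5895 m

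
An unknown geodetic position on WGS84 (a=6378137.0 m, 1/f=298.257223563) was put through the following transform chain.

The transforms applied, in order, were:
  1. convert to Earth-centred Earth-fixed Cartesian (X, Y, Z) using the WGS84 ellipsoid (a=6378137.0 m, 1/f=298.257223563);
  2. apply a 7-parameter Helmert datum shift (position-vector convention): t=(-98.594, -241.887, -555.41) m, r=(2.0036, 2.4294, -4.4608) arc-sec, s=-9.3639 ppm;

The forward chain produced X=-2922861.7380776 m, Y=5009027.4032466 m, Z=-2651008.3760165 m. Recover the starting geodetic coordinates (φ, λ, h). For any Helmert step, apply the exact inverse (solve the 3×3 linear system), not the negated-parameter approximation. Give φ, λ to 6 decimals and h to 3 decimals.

start: X=-2922861.7381, Y=5009027.4032, Z=-2651008.3760 m
→ Helmert⁻¹: X=-2922867.6267, Y=5009227.2386, Z=-2650560.8688
→ geod (Bowring, a=6378137.000): φ=-24.70729100°, λ=120.26342100°, h=2170.0110 m

φ=-24.707291°, λ=120.263421°, h=2170.011 m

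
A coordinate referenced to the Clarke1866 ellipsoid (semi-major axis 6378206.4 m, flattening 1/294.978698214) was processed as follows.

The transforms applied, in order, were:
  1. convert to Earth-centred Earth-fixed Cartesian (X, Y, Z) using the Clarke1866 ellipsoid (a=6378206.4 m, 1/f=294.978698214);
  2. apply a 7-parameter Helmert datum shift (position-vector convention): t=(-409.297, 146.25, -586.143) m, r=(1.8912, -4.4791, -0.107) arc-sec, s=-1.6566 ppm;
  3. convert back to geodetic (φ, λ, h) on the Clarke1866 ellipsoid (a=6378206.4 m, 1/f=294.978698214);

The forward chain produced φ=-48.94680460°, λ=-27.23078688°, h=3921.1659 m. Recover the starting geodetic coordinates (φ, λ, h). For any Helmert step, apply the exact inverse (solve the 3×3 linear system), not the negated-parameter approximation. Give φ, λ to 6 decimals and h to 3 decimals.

start: φ=-48.946805°, λ=-27.230787°, h=3921.166 m
→ ECEF (a=6378206.400, f=1/294.978698214): X=3734167.8930, Y=-1921638.7728, Z=-4789428.1154
→ Helmert⁻¹: X=3734480.3810, Y=-1921830.1778, Z=-4788913.3801
→ geod (Bowring, a=6378206.400): φ=-48.94129000°, λ=-27.23115800°, h=3773.0380 m

φ=-48.941290°, λ=-27.231158°, h=3773.038 m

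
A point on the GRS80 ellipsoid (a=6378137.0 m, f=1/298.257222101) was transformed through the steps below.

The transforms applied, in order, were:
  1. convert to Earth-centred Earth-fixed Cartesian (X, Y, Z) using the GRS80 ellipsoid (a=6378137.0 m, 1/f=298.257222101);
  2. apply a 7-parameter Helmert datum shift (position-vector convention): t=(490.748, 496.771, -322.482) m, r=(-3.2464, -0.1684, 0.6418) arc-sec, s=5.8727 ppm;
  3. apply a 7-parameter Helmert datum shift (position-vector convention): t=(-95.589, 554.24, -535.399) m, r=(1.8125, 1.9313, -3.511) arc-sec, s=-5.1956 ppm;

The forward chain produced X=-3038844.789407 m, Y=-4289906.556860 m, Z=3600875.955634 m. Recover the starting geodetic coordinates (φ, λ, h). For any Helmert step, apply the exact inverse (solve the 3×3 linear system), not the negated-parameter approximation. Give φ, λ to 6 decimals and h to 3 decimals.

φ=34.588822°, λ=-125.308858°, h=2233.074 m

start: X=-3038844.7894, Y=-4289906.5569, Z=3600875.9556 m
→ Helmert⁻¹: X=-3038725.6775, Y=-4290503.1664, Z=3601439.3157
→ Helmert⁻¹: X=-3039208.9884, Y=-4291021.9679, Z=3601675.5907
→ geod (Bowring, a=6378137.000): φ=34.58882200°, λ=-125.30885800°, h=2233.0740 m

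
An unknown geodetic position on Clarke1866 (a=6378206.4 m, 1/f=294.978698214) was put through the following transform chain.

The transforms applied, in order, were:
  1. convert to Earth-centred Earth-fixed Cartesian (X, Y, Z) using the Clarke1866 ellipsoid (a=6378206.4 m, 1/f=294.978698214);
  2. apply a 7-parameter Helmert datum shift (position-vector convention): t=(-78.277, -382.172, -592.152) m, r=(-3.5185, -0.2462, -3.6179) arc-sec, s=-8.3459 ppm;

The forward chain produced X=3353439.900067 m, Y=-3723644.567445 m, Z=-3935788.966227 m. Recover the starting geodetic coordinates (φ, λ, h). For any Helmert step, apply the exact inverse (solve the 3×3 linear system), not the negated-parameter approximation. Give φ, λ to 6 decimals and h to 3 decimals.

start: X=3353439.9001, Y=-3723644.5674, Z=-3935788.9662 m
→ Helmert⁻¹: X=3353606.7728, Y=-3723167.5182, Z=-3935297.1706
→ geod (Bowring, a=6378206.400): φ=-38.33361200°, λ=-47.98936400°, h=1506.0630 m

φ=-38.333612°, λ=-47.989364°, h=1506.063 m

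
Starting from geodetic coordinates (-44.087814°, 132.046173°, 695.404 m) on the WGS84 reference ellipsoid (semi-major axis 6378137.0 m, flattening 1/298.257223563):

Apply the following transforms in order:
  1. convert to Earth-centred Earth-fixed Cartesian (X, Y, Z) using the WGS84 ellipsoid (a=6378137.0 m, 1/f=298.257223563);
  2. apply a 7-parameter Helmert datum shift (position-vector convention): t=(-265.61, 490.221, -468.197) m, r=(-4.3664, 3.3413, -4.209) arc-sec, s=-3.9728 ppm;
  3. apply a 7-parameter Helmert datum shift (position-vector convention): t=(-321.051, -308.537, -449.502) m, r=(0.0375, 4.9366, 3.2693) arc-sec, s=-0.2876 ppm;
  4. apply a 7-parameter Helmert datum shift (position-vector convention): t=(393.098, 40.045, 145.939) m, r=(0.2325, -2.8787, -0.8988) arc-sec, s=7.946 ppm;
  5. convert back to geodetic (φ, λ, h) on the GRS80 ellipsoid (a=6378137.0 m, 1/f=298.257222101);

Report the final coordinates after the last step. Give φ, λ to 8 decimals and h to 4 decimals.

start: φ=-44.087814°, λ=132.046173°, h=695.404 m
→ ECEF (a=6378137.000, f=1/298.257223563): X=-3073516.5262, Y=3407958.9017, Z=-4415589.0538
→ Helmert 7p (PV): X=-3073771.9121, Y=3408404.8280, Z=-4416062.0631
→ Helmert 7p (PV): X=-3074251.7933, Y=3408047.3943, Z=-4416436.1099
→ Helmert 7p (PV): X=-3073806.6348, Y=3408132.8941, Z=-4416364.3279
→ geod (Bowring, a=6378137.000): φ=-44.09079925°, λ=132.04740778°, h=1467.1813 m

φ=-44.09079925°, λ=132.04740778°, h=1467.1813 m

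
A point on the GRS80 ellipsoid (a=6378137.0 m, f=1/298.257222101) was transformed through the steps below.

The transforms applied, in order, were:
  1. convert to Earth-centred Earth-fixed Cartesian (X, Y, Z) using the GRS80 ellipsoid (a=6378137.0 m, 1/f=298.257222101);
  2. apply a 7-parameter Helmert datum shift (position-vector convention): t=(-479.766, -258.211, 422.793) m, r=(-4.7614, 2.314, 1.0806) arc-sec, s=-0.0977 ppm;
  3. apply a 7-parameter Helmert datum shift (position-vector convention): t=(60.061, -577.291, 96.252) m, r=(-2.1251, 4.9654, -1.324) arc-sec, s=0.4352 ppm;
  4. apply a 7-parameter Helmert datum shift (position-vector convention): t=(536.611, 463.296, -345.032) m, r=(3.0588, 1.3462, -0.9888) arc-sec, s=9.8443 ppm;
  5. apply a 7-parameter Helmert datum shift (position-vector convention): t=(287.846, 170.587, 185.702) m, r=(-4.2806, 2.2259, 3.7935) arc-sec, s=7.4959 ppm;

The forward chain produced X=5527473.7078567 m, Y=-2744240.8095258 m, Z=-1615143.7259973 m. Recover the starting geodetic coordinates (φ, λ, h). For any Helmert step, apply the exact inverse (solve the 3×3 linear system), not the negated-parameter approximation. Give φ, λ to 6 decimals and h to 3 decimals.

φ=-14.763601°, λ=-26.402979°, h=1850.021 m

start: X=5527473.7079, Y=-2744240.8095, Z=-1615143.7260 m
→ Helmert⁻¹: X=5527111.3881, Y=-2744458.9537, Z=-1615314.6297
→ Helmert⁻¹: X=5526544.0705, Y=-2744892.6825, Z=-1614876.9249
→ Helmert⁻¹: X=5526538.0942, Y=-2744262.0851, Z=-1614867.7076
→ Helmert⁻¹: X=5527022.1460, Y=-2743995.8104, Z=-1615291.9952
→ geod (Bowring, a=6378137.000): φ=-14.76360100°, λ=-26.40297900°, h=1850.0210 m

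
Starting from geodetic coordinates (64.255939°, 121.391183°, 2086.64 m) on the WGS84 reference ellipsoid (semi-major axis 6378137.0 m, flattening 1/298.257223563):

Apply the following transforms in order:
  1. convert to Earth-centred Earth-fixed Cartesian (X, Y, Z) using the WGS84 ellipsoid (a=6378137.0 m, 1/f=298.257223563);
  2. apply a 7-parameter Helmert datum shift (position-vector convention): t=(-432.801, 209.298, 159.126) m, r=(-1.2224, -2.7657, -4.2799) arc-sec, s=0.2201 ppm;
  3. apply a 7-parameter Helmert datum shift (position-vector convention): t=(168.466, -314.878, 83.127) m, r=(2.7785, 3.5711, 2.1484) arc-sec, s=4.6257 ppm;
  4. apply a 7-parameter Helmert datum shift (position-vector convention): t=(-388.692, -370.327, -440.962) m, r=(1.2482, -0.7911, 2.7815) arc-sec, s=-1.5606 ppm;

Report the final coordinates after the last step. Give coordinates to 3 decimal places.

X=-1448089.995 m, Y=2371533.271 m, Z=5723897.165 m

start: φ=64.255939°, λ=121.391183°, h=2086.640 m
→ ECEF (a=6378137.000, f=1/298.257223563): X=-1447425.1330, Y=2372083.7789, Z=5724044.7085
→ Helmert 7p (PV): X=-1447885.7838, Y=2372357.5552, Z=5724171.6287
→ Helmert 7p (PV): X=-1447649.6212, Y=2371961.4621, Z=5724338.2588
→ Helmert 7p (PV): X=-1448089.9949, Y=2371533.2713, Z=5723897.1649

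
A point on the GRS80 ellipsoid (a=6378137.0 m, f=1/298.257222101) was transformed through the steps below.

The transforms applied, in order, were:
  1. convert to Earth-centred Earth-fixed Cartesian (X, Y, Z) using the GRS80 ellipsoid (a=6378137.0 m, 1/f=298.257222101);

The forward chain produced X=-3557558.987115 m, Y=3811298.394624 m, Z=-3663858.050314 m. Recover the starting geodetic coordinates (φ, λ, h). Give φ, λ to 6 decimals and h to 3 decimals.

φ=-35.278552°, λ=133.027855°, h=1246.157 m

start: X=-3557558.9871, Y=3811298.3946, Z=-3663858.0503 m
→ geod (Bowring, a=6378137.000): φ=-35.27855200°, λ=133.02785500°, h=1246.1570 m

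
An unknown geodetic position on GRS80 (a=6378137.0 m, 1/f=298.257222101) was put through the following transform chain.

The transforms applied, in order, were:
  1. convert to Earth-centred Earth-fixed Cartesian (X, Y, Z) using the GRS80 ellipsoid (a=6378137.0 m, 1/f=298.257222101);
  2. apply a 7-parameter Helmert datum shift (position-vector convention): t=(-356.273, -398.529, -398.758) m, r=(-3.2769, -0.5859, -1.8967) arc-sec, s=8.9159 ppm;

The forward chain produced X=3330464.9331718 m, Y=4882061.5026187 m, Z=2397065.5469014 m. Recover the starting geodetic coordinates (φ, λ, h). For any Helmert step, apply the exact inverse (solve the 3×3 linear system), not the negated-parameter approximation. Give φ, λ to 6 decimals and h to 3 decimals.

φ=22.214177°, λ=55.698400°, h=2977.040 m

start: X=3330464.9332, Y=4882061.5026, Z=2397065.5469 m
→ Helmert⁻¹: X=3330753.4234, Y=4882409.0394, Z=2397511.0346
→ geod (Bowring, a=6378137.000): φ=22.21417700°, λ=55.69840000°, h=2977.0400 m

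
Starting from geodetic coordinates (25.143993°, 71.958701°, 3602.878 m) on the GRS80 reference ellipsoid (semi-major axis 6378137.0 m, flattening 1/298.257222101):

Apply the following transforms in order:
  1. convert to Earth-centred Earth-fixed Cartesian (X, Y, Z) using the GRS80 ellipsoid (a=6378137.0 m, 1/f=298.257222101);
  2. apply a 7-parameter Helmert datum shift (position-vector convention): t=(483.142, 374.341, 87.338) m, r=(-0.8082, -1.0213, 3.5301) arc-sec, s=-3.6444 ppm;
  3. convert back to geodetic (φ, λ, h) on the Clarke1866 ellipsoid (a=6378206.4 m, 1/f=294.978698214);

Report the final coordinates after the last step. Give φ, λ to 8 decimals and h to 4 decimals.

start: φ=25.143993°, λ=71.958701°, h=3602.878 m
→ ECEF (a=6378137.000, f=1/298.257222101): X=1790240.0241, Y=5496308.7964, Z=2695053.0412
→ Helmert 7p (PV): X=1790609.2318, Y=5496704.3053, Z=2695117.8856
→ geod (Bowring, a=6378206.400): φ=25.14429028°, λ=71.95643568°, h=4047.8055 m

φ=25.14429028°, λ=71.95643568°, h=4047.8055 m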